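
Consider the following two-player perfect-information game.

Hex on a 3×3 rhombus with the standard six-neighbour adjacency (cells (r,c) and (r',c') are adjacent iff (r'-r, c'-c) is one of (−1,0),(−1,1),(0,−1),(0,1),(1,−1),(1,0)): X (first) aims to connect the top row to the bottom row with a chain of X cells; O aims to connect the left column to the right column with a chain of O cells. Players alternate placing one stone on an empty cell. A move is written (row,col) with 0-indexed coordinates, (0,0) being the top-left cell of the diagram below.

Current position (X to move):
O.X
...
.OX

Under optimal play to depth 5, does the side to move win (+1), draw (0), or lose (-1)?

value(O.X/.../.OX, X) = +1

ply 1, X at O.X/.../.OX | (0,1)=+1→OXX/.../.OX*; (1,0)=+1→O.X/X../.OX; (1,1)=+1→O.X/.X./.OX; (1,2)=+1→O.X/..X/.OX; (2,0)=+1→O.X/.../XOX
ply 2, O at OXX/.../.OX | (1,0)=-1→OXX/O../.OX*; (1,1)=-1→OXX/.O./.OX; (1,2)=-1→OXX/..O/.OX; (2,0)=-1→OXX/.../OOX
ply 3, X at OXX/O../.OX | (1,1)=+1→OXX/OX./.OX*; (1,2)=+1→OXX/O.X/.OX; (2,0)=+1→OXX/O../XOX
ply 4, O at OXX/OX./.OX | (1,2)=-1→OXX/OXO/.OX*; (2,0)=-1→OXX/OX./OOX
ply 5, X at OXX/OXO/.OX | (2,0)=+1→OXX/OXO/XOX*
ply 6: OXX/OXO/XOX is terminal -1 (O); from O.X/.../.OX depth 5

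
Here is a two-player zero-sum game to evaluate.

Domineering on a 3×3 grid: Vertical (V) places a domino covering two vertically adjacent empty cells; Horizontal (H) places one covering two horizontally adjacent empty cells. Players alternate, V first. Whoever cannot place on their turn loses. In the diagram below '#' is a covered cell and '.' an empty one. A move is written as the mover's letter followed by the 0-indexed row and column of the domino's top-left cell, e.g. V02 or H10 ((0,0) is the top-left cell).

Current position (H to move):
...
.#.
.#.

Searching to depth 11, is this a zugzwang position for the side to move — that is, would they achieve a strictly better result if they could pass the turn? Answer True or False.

zugzwang(.../.#./.#., H) = False

ply 1, H at .../.#./.#. | H00=-1→##./.#./.#.*; H01=-1→.##/.#./.#.
ply 2, V at ##./.#./.#. | V02=+1→###/.##/.#.*; V10=+1→##./##./##.; V12=+1→##./.##/.##
ply 3: ###/.##/.#. is terminal -1 (H); from .../.#./.#. depth 11
pass branch (V moves first from the same position):
  | ply 1, V at .../.#./.#. | V00=+1→#../##./.#.*; V02=+1→..#/.##/.#.; V10=+1→.../##./##.; V12=+1→.../.##/.##
  | ply 2, H at #../##./.#. | H01=-1→###/##./.#.*
  | ply 3, V at ###/##./.#. | V12=+1→###/###/.##*
  | ply 4: ###/###/.## is terminal -1 (H); from .../.#./.#. depth 11
H moving scores -1; H passing scores -1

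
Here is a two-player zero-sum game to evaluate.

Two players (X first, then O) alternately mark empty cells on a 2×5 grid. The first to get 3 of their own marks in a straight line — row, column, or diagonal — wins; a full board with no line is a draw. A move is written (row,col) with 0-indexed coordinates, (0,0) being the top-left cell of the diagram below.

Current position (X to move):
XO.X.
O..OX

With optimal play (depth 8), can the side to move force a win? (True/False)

[XO.X./O..OX] X move#1: (0,2):+0/XOXX./O..OX*, (0,4):+0/XO.XX/O..OX, (1,1):+0/XO.X./OX.OX, (1,2):+0/XO.X./O.XOX
[XOXX./O..OX] O move#2: (0,4):+0/XOXXO/O..OX*, (1,1):-1/XOXX./OO.OX, (1,2):-1/XOXX./O.OOX
[XOXXO/O..OX] X move#3: (1,1):+0/XOXXO/OX.OX*, (1,2):+0/XOXXO/O.XOX
[XOXXO/OX.OX] O move#4: (1,2):+0/XOXXO/OXOOX*
[XOXXO/OXOOX] end (terminal +0, X#5); searched XO.X./O..OX to 8

X winning at [XO.X./O..OX]: False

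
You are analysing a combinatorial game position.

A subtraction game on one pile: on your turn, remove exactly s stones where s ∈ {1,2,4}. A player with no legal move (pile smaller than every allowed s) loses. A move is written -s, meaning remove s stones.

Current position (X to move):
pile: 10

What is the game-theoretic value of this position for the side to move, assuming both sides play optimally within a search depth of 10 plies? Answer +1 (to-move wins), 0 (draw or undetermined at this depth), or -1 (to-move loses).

value(10, X) = +1

p1 X@[10]: -1[9]+1* -2[8]-1 -4[6]+1
p2 O@[9]: -1[8]-1* -2[7]-1 -4[5]-1
p3 X@[8]: -1[7]-1 -2[6]+1* -4[4]-1
p4 O@[6]: -1[5]-1* -2[4]-1 -4[2]-1
p5 X@[5]: -1[4]-1 -2[3]+1* -4[1]-1
p6 O@[3]: -1[2]-1* -2[1]-1
p7 X@[2]: -1[1]-1 -2[0]+1*
p8 O@[0] terminal -1; root [10] d10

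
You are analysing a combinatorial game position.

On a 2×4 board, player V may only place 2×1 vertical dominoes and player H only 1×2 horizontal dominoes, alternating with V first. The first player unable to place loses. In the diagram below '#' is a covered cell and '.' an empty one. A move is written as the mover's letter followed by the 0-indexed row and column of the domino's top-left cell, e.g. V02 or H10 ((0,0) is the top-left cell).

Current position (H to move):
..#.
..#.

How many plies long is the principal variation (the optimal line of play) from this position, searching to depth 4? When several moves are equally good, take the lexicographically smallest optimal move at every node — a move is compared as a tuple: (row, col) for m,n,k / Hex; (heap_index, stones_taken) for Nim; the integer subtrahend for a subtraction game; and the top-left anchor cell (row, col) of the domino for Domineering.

ply 1, H at ..#./..#. | H00=+1→###./..#.*; H10=+1→..#./###.
ply 2, V at ###./..#. | V03=-1→####/..##*
ply 3, H at ####/..## | H10=+1→####/####*
ply 4: ####/#### is terminal -1 (V); from ..#./..#. depth 4

PV length from [..#./..#.]: 3 plies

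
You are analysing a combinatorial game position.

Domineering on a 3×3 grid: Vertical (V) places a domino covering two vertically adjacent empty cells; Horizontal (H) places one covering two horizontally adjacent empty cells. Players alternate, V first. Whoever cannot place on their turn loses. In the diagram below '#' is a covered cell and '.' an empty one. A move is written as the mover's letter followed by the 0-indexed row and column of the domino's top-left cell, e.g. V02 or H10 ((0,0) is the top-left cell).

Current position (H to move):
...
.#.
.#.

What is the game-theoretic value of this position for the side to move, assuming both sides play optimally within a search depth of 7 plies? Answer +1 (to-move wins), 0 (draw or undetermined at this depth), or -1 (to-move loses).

p1 H@[.../.#./.#.]: H00[##./.#./.#.]-1* H01[.##/.#./.#.]-1
p2 V@[##./.#./.#.]: V02[###/.##/.#.]+1* V10[##./##./##.]+1 V12[##./.##/.##]+1
p3 H@[###/.##/.#.] terminal -1; root [.../.#./.#.] d7

value(.../.#./.#., H) = -1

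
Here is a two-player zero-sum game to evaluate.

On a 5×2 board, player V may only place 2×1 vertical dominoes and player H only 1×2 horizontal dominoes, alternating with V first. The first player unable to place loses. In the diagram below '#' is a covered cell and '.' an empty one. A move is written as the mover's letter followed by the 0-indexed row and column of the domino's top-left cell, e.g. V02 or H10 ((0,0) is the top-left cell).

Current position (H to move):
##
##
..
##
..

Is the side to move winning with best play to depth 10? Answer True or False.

H winning at [##/##/../##/..]: True

ply 1, H at ##/##/../##/.. | H20=+1→##/##/##/##/..*; H40=+1→##/##/../##/##
ply 2: ##/##/##/##/.. is terminal -1 (V); from ##/##/../##/.. depth 10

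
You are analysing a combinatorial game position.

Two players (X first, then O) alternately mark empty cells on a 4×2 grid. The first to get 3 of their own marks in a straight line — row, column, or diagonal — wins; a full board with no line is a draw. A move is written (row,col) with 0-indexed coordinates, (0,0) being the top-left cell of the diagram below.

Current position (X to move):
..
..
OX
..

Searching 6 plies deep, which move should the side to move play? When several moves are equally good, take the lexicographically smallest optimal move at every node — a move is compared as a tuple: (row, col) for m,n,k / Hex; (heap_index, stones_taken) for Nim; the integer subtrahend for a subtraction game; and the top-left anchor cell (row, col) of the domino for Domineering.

[../../OX/..] X move#1: (0,0):+0/X./../OX/.., (0,1):+0/.X/../OX/.., (1,0):+0/../X./OX/.., (1,1):+1/../.X/OX/..*, (3,0):+0/../../OX/X., (3,1):+0/../../OX/.X
[../.X/OX/..] O move#2: (0,0):-1/O./.X/OX/..*, (0,1):-1/.O/.X/OX/.., (1,0):-1/../OX/OX/.., (3,0):-1/../.X/OX/O., (3,1):-1/../.X/OX/.O
[O./.X/OX/..] X move#3: (0,1):+1/OX/.X/OX/..*, (1,0):+1/O./XX/OX/.., (3,0):-1/O./.X/OX/X., (3,1):+1/O./.X/OX/.X
[OX/.X/OX/..] end (terminal -1, O#4); searched ../../OX/.. to 6

X's best at [../../OX/..]: (1,1)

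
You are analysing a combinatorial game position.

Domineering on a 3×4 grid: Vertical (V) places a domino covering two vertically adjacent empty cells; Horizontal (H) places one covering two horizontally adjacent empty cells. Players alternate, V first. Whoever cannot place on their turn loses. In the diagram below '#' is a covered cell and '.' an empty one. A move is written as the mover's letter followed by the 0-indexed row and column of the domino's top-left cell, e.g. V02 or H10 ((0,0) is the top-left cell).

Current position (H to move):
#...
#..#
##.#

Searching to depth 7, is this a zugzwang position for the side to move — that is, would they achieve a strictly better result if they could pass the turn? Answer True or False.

p1 H@[#.../#..#/##.#]: H01[###./#..#/##.#]-1 H02[#.##/#..#/##.#]-1 H11[#.../####/##.#]+1*
p2 V@[#.../####/##.#] terminal -1; root [#.../#..#/##.#] d7
pass branch (V moves first from the same position):
  | p1 V@[#.../#..#/##.#]: V01[##../##.#/##.#]+1* V02[#.#./#.##/##.#]+1 V12[#.../#.##/####]-1
  | p2 H@[##../##.#/##.#]: H02[####/##.#/##.#]-1*
  | p3 V@[####/##.#/##.#]: V12[####/####/####]+1*
  | p4 H@[####/####/####] terminal -1; root [#.../#..#/##.#] d7
H moving scores +1; H passing scores -1

zugzwang(#.../#..#/##.#, H) = False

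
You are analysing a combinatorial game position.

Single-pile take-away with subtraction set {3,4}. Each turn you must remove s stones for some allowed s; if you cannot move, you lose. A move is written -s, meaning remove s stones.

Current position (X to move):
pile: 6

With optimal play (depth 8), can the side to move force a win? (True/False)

X winning at [6]: True

p1 X@[6]: -3[3]-1 -4[2]+1*
p2 O@[2] terminal -1; root [6] d8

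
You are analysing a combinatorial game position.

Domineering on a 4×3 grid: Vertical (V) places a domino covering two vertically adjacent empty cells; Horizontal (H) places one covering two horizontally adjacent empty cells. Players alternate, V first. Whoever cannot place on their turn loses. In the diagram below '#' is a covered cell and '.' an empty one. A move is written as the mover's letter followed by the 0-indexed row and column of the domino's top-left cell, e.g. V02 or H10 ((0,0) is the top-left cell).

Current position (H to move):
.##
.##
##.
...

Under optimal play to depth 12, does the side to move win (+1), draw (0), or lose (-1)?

[.##/.##/##./...] H move#1: H30:-1/.##/.##/##./##.*, H31:-1/.##/.##/##./.##
[.##/.##/##./##.] V move#2: V00:+1/###/###/##./##.*, V22:+1/.##/.##/###/###
[###/###/##./##.] end (terminal -1, H#3); searched .##/.##/##./... to 12

value(.##/.##/##./..., H) = -1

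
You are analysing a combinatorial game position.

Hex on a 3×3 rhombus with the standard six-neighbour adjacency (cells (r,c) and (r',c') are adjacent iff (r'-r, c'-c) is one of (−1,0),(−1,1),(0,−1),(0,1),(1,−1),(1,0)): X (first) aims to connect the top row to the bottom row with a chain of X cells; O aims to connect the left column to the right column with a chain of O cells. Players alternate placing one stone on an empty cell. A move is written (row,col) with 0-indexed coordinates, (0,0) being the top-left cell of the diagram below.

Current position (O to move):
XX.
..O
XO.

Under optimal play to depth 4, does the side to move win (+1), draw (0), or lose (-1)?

ply 1, O at XX./..O/XO. | (0,2)=-1→XXO/..O/XO.*; (1,0)=-1→XX./O.O/XO.; (1,1)=-1→XX./.OO/XO.; (2,2)=-1→XX./..O/XOO
ply 2, X at XXO/..O/XO. | (1,0)=+1→XXO/X.O/XO.*; (1,1)=+1→XXO/.XO/XO.; (2,2)=+1→XXO/..O/XOX
ply 3: XXO/X.O/XO. is terminal -1 (O); from XX./..O/XO. depth 4

value(XX./..O/XO., O) = -1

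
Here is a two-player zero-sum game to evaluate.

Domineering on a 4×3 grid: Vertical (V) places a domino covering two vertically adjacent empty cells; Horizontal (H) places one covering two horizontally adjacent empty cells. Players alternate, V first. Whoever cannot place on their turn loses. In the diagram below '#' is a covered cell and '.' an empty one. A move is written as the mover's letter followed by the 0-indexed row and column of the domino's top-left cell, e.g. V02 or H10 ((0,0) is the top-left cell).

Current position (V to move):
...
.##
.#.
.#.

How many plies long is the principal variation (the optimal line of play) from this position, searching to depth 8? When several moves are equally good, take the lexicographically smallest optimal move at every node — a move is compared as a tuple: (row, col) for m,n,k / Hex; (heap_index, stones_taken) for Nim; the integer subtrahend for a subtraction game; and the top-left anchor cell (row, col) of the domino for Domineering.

PV length from [.../.##/.#./.#.]: 3 plies

p1 V@[.../.##/.#./.#.]: V00[#../###/.#./.#.]+1* V10[.../###/##./.#.]+1 V20[.../.##/##./##.]+1 V22[.../.##/.##/.##]+1
p2 H@[#../###/.#./.#.]: H01[###/###/.#./.#.]-1*
p3 V@[###/###/.#./.#.]: V20[###/###/##./##.]+1* V22[###/###/.##/.##]+1
p4 H@[###/###/##./##.] terminal -1; root [.../.##/.#./.#.] d8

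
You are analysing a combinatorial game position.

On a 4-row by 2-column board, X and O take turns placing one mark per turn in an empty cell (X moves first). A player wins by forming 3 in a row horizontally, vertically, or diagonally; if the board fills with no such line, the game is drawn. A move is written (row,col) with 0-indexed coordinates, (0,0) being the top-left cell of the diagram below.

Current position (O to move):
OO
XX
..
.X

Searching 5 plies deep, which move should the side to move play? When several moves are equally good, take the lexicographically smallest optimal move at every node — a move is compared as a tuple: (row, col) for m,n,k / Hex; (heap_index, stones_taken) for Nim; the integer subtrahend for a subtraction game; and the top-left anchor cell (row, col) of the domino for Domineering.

[OO/XX/../.X] O move#1: (2,0):-1/OO/XX/O./.X, (2,1):+0/OO/XX/.O/.X*, (3,0):-1/OO/XX/../OX
[OO/XX/.O/.X] X move#2: (2,0):+0/OO/XX/XO/.X*, (3,0):+0/OO/XX/.O/XX
[OO/XX/XO/.X] O move#3: (3,0):+0/OO/XX/XO/OX*
[OO/XX/XO/OX] end (terminal +0, X#4); searched OO/XX/../.X to 5

O's best at [OO/XX/../.X]: (2,1)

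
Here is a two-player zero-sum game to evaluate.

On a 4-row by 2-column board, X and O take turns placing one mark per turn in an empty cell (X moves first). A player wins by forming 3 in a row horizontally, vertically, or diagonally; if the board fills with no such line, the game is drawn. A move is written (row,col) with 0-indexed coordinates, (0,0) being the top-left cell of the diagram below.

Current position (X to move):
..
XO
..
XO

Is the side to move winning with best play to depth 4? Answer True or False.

X winning at [../XO/../XO]: True

ply 1, X at ../XO/../XO | (0,0)=-1→X./XO/../XO; (0,1)=-1→.X/XO/../XO; (2,0)=+1→../XO/X./XO*; (2,1)=+0→../XO/.X/XO
ply 2: ../XO/X./XO is terminal -1 (O); from ../XO/../XO depth 4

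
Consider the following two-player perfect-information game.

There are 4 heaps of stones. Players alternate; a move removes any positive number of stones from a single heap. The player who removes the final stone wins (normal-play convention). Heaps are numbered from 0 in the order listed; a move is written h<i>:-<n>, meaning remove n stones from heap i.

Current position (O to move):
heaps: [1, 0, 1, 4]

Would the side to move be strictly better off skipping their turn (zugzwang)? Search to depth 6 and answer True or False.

zugzwang((1,0,1,4), O) = False

ply 1, O at (1,0,1,4) | h0:-1=-1→(0,0,1,4); h2:-1=-1→(1,0,0,4); h3:-1=-1→(1,0,1,3); h3:-2=-1→(1,0,1,2); h3:-3=-1→(1,0,1,1); h3:-4=+1→(1,0,1,0)*
ply 2, X at (1,0,1,0) | h0:-1=-1→(0,0,1,0)*; h2:-1=-1→(1,0,0,0)
ply 3, O at (0,0,1,0) | h2:-1=+1→(0,0,0,0)*
ply 4: (0,0,0,0) is terminal -1 (X); from (1,0,1,4) depth 6
pass branch (X moves first from the same position):
  | ply 1, X at (1,0,1,4) | h0:-1=-1→(0,0,1,4); h2:-1=-1→(1,0,0,4); h3:-1=-1→(1,0,1,3); h3:-2=-1→(1,0,1,2); h3:-3=-1→(1,0,1,1); h3:-4=+1→(1,0,1,0)*
  | ply 2, O at (1,0,1,0) | h0:-1=-1→(0,0,1,0)*; h2:-1=-1→(1,0,0,0)
  | ply 3, X at (0,0,1,0) | h2:-1=+1→(0,0,0,0)*
  | ply 4: (0,0,0,0) is terminal -1 (O); from (1,0,1,4) depth 6
O moving scores +1; O passing scores -1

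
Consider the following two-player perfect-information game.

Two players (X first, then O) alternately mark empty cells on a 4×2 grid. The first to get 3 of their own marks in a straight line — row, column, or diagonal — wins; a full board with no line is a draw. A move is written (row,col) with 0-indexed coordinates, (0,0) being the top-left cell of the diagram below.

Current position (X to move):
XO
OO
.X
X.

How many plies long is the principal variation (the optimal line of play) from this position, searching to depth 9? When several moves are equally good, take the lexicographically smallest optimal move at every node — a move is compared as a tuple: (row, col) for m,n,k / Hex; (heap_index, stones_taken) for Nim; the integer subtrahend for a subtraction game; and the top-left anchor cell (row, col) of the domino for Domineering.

PV length from [XO/OO/.X/X.]: 2 plies

[XO/OO/.X/X.] X move#1: (2,0):+0/XO/OO/XX/X.*, (3,1):+0/XO/OO/.X/XX
[XO/OO/XX/X.] O move#2: (3,1):+0/XO/OO/XX/XO*
[XO/OO/XX/XO] end (terminal +0, X#3); searched XO/OO/.X/X. to 9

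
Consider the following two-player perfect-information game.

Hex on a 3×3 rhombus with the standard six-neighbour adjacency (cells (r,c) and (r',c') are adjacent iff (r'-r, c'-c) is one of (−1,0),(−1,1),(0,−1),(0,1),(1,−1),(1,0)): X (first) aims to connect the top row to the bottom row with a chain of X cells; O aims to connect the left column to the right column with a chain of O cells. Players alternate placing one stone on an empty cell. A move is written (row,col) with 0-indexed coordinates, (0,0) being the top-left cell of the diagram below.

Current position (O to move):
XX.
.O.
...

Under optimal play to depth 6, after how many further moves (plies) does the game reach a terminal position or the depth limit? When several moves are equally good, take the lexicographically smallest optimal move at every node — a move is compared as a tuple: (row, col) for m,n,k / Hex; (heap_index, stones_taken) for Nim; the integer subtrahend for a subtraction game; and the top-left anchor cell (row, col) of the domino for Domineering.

PV length from [XX./.O./...]: 3 plies

ply 1, O at XX./.O./... | (0,2)=+1→XXO/.O./...*; (1,0)=+1→XX./OO./...; (1,2)=+1→XX./.OO/...; (2,0)=+1→XX./.O./O..; (2,1)=+1→XX./.O./.O.; (2,2)=+1→XX./.O./..O
ply 2, X at XXO/.O./... | (1,0)=-1→XXO/XO./...*; (1,2)=-1→XXO/.OX/...; (2,0)=-1→XXO/.O./X..; (2,1)=-1→XXO/.O./.X.; (2,2)=-1→XXO/.O./..X
ply 3, O at XXO/XO./... | (1,2)=-1→XXO/XOO/...; (2,0)=+1→XXO/XO./O..*; (2,1)=-1→XXO/XO./.O.; (2,2)=-1→XXO/XO./..O
ply 4: XXO/XO./O.. is terminal -1 (X); from XX./.O./... depth 6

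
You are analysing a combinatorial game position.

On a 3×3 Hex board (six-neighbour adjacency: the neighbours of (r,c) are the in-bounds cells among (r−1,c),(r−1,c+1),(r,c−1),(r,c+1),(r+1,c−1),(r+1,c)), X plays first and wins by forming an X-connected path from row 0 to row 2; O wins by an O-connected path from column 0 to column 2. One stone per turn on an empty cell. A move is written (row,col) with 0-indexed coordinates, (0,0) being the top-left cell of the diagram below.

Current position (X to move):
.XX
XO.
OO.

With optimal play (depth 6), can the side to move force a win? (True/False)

X winning at [.XX/XO./OO.]: False

ply 1, X at .XX/XO./OO. | (0,0)=-1→XXX/XO./OO.*; (1,2)=-1→.XX/XOX/OO.; (2,2)=-1→.XX/XO./OOX
ply 2, O at XXX/XO./OO. | (1,2)=+1→XXX/XOO/OO.*; (2,2)=+1→XXX/XO./OOO
ply 3: XXX/XOO/OO. is terminal -1 (X); from .XX/XO./OO. depth 6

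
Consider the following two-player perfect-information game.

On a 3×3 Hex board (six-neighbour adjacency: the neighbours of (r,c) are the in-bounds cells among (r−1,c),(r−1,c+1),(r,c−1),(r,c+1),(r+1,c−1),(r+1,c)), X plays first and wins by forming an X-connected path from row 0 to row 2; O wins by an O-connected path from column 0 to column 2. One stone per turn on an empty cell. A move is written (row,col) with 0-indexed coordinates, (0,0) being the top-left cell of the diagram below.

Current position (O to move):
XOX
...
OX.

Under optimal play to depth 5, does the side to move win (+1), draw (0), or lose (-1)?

[XOX/.../OX.] O move#1: (1,0):-1/XOX/O../OX.*, (1,1):-1/XOX/.O./OX., (1,2):-1/XOX/..O/OX., (2,2):-1/XOX/.../OXO
[XOX/O../OX.] X move#2: (1,1):+1/XOX/OX./OX.*, (1,2):+1/XOX/O.X/OX., (2,2):+1/XOX/O../OXX
[XOX/OX./OX.] end (terminal -1, O#3); searched XOX/.../OX. to 5

value(XOX/.../OX., O) = -1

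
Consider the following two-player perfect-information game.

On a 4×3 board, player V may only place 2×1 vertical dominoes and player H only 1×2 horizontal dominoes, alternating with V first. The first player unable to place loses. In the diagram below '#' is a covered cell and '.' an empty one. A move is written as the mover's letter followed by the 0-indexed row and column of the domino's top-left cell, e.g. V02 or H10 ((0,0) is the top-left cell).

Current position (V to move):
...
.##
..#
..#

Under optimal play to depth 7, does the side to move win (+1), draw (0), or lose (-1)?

[.../.##/..#/..#] V move#1: V00:-1/#../###/..#/..#, V10:-1/.../###/#.#/..#, V20:+1/.../.##/#.#/#.#*, V21:+1/.../.##/.##/.##
[.../.##/#.#/#.#] H move#2: H00:-1/##./.##/#.#/#.#*, H01:-1/.##/.##/#.#/#.#
[##./.##/#.#/#.#] V move#3: V21:+1/##./.##/###/###*
[##./.##/###/###] end (terminal -1, H#4); searched .../.##/..#/..# to 7

value(.../.##/..#/..#, V) = +1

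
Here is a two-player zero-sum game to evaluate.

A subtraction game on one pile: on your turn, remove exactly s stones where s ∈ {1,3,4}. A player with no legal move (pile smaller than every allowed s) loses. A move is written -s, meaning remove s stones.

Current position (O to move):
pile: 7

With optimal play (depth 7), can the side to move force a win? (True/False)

O winning at [7]: False

p1 O@[7]: -1[6]-1* -3[4]-1 -4[3]-1
p2 X@[6]: -1[5]-1 -3[3]-1 -4[2]+1*
p3 O@[2]: -1[1]-1*
p4 X@[1]: -1[0]+1*
p5 O@[0] terminal -1; root [7] d7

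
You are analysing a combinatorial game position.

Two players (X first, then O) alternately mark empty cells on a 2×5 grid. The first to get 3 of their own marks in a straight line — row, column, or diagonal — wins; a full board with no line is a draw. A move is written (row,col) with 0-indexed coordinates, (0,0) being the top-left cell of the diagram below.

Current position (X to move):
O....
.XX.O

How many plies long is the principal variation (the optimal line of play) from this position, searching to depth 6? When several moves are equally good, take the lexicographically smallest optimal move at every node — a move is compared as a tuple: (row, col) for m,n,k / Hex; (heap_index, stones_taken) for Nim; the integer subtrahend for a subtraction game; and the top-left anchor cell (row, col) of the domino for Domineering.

PV length from [O..../.XX.O]: 5 plies

p1 X@[O..../.XX.O]: (0,1)[OX.../.XX.O]+1* (0,2)[O.X../.XX.O]+1 (0,3)[O..X./.XX.O]+1 (0,4)[O...X/.XX.O]+1 (1,0)[O..../XXX.O]+1 (1,3)[O..../.XXXO]+1
p2 O@[OX.../.XX.O]: (0,2)[OXO../.XX.O]-1* (0,3)[OX.O./.XX.O]-1 (0,4)[OX..O/.XX.O]-1 (1,0)[OX.../OXX.O]-1 (1,3)[OX.../.XXOO]-1
p3 X@[OXO../.XX.O]: (0,3)[OXOX./.XX.O]+1* (0,4)[OXO.X/.XX.O]+1 (1,0)[OXO../XXX.O]+1 (1,3)[OXO../.XXXO]+1
p4 O@[OXOX./.XX.O]: (0,4)[OXOXO/.XX.O]-1* (1,0)[OXOX./OXX.O]-1 (1,3)[OXOX./.XXOO]-1
p5 X@[OXOXO/.XX.O]: (1,0)[OXOXO/XXX.O]+1* (1,3)[OXOXO/.XXXO]+1
p6 O@[OXOXO/XXX.O] terminal -1; root [O..../.XX.O] d6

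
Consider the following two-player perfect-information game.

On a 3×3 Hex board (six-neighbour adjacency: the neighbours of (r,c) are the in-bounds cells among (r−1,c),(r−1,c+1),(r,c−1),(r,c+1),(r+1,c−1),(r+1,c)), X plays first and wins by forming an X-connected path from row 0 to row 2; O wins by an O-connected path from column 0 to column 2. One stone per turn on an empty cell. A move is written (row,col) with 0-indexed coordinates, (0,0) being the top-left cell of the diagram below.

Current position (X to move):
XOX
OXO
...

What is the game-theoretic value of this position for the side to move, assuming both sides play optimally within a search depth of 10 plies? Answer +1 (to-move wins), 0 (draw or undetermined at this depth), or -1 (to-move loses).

p1 X@[XOX/OXO/...]: (2,0)[XOX/OXO/X..]+1* (2,1)[XOX/OXO/.X.]+1 (2,2)[XOX/OXO/..X]+1
p2 O@[XOX/OXO/X..] terminal -1; root [XOX/OXO/...] d10

value(XOX/OXO/..., X) = +1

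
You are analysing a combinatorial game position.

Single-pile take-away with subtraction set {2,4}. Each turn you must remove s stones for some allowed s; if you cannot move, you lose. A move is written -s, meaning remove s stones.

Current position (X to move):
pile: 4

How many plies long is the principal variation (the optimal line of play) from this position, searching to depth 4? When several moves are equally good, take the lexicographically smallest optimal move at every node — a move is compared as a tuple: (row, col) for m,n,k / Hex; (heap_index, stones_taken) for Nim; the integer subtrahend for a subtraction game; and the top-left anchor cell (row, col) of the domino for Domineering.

p1 X@[4]: -2[2]-1 -4[0]+1*
p2 O@[0] terminal -1; root [4] d4

PV length from [4]: 1 ply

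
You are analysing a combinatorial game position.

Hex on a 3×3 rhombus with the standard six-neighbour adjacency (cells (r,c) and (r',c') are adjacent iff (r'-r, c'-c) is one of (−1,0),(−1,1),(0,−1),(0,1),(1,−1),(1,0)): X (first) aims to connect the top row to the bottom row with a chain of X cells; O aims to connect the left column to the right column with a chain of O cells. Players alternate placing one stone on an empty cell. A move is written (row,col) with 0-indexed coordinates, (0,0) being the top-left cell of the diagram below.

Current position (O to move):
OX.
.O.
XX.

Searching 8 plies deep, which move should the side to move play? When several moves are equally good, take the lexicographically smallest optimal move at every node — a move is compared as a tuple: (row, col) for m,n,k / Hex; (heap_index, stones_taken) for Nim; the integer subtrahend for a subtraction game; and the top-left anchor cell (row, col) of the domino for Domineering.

ply 1, O at OX./.O./XX. | (0,2)=-1→OXO/.O./XX.; (1,0)=+1→OX./OO./XX.*; (1,2)=-1→OX./.OO/XX.; (2,2)=-1→OX./.O./XXO
ply 2, X at OX./OO./XX. | (0,2)=-1→OXX/OO./XX.*; (1,2)=-1→OX./OOX/XX.; (2,2)=-1→OX./OO./XXX
ply 3, O at OXX/OO./XX. | (1,2)=+1→OXX/OOO/XX.*; (2,2)=-1→OXX/OO./XXO
ply 4: OXX/OOO/XX. is terminal -1 (X); from OX./.O./XX. depth 8

O's best at [OX./.O./XX.]: (1,0)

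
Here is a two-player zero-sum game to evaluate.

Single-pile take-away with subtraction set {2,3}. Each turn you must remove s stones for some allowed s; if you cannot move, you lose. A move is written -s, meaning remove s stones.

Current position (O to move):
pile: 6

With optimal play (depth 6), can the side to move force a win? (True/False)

O winning at [6]: False

[6] O move#1: -2:-1/4*, -3:-1/3
[4] X move#2: -2:-1/2, -3:+1/1*
[1] end (terminal -1, O#3); searched 6 to 6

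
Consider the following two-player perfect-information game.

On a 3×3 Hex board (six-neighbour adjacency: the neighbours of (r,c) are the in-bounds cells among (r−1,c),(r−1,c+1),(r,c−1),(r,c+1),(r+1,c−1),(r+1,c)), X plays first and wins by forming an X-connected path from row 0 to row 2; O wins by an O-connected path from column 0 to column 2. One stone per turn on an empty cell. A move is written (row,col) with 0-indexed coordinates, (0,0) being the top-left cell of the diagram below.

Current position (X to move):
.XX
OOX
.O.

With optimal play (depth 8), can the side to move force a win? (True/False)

X winning at [.XX/OOX/.O.]: True

ply 1, X at .XX/OOX/.O. | (0,0)=-1→XXX/OOX/.O.; (2,0)=-1→.XX/OOX/XO.; (2,2)=+1→.XX/OOX/.OX*
ply 2: .XX/OOX/.OX is terminal -1 (O); from .XX/OOX/.O. depth 8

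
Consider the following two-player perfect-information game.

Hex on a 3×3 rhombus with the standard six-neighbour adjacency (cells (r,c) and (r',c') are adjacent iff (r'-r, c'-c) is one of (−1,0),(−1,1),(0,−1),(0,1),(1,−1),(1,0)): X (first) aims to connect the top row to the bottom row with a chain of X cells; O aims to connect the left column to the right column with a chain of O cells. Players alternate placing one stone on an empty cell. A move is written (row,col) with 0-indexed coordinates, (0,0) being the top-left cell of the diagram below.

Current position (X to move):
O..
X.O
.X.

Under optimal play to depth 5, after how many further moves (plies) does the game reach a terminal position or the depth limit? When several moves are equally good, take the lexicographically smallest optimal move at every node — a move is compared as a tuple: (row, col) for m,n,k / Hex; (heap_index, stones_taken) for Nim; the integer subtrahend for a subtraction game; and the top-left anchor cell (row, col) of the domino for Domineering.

p1 X@[O../X.O/.X.]: (0,1)[OX./X.O/.X.]+1* (0,2)[O.X/X.O/.X.]-1 (1,1)[O../XXO/.X.]+1 (2,0)[O../X.O/XX.]-1 (2,2)[O../X.O/.XX]-1
p2 O@[OX./X.O/.X.]: (0,2)[OXO/X.O/.X.]-1* (1,1)[OX./XOO/.X.]-1 (2,0)[OX./X.O/OX.]-1 (2,2)[OX./X.O/.XO]-1
p3 X@[OXO/X.O/.X.]: (1,1)[OXO/XXO/.X.]+1* (2,0)[OXO/X.O/XX.]+1 (2,2)[OXO/X.O/.XX]+1
p4 O@[OXO/XXO/.X.] terminal -1; root [O../X.O/.X.] d5

PV length from [O../X.O/.X.]: 3 plies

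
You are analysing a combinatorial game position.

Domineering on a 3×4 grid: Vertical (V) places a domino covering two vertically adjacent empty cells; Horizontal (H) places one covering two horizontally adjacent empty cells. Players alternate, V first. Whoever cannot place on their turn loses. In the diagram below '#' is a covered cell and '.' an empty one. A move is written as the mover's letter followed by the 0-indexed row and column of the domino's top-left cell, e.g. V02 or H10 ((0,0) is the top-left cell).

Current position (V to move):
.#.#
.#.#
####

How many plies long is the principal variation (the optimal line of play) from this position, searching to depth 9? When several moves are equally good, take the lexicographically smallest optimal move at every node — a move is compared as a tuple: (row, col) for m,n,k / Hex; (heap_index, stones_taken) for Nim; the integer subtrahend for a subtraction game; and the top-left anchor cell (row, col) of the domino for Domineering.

PV length from [.#.#/.#.#/####]: 1 ply

ply 1, V at .#.#/.#.#/#### | V00=+1→##.#/##.#/####*; V02=+1→.###/.###/####
ply 2: ##.#/##.#/#### is terminal -1 (H); from .#.#/.#.#/#### depth 9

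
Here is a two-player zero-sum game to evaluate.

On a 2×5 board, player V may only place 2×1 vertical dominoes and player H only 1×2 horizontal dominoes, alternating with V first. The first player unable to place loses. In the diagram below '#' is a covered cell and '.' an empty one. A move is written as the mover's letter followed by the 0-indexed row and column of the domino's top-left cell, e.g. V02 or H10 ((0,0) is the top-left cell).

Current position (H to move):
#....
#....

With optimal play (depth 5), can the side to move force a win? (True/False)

p1 H@[#..../#....]: H01[###../#....]-1 H02[#.##./#....]+1* H03[#..##/#....]-1 H11[#..../###..]-1 H12[#..../#.##.]+1 H13[#..../#..##]-1
p2 V@[#.##./#....]: V01[####./##...]-1* V04[#.###/#...#]-1
p3 H@[####./##...]: H12[####./####.]-1 H13[####./##.##]+1*
p4 V@[####./##.##] terminal -1; root [#..../#....] d5

H winning at [#..../#....]: True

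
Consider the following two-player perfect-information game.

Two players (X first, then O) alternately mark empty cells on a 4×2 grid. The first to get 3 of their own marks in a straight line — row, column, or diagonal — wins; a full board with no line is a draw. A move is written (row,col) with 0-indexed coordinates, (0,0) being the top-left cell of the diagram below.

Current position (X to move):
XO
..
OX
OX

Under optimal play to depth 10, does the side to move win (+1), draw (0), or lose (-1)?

value(XO/../OX/OX, X) = +1

[XO/../OX/OX] X move#1: (1,0):+0/XO/X./OX/OX, (1,1):+1/XO/.X/OX/OX*
[XO/.X/OX/OX] end (terminal -1, O#2); searched XO/../OX/OX to 10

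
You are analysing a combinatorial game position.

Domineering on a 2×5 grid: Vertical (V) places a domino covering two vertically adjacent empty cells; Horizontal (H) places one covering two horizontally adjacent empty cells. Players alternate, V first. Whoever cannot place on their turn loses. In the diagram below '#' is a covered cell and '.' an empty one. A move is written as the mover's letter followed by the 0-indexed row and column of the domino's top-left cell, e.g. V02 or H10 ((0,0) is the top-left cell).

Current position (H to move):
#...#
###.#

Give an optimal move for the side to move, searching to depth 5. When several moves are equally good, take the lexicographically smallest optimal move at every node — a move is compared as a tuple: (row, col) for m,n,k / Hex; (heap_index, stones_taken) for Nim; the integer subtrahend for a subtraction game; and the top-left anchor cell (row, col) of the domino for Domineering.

H's best at [#...#/###.#]: H02

p1 H@[#...#/###.#]: H01[###.#/###.#]-1 H02[#.###/###.#]+1*
p2 V@[#.###/###.#] terminal -1; root [#...#/###.#] d5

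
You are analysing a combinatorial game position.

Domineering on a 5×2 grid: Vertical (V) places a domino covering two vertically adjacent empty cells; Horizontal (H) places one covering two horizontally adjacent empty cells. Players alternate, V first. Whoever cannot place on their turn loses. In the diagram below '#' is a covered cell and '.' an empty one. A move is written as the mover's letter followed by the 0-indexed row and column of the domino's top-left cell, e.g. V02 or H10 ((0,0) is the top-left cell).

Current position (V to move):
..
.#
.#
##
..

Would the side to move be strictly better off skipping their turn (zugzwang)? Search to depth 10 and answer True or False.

zugzwang(../.#/.#/##/.., V) = False

p1 V@[../.#/.#/##/..]: V00[#./##/.#/##/..]-1* V10[../##/##/##/..]-1
p2 H@[#./##/.#/##/..]: H40[#./##/.#/##/##]+1*
p3 V@[#./##/.#/##/##] terminal -1; root [../.#/.#/##/..] d10
suppose V passes — search the same position with H to move:
pass> p1 H@[../.#/.#/##/..]: H00[##/.#/.#/##/..]+1* H40[../.#/.#/##/##]-1
pass> p2 V@[##/.#/.#/##/..]: V10[##/##/##/##/..]-1*
pass> p3 H@[##/##/##/##/..]: H40[##/##/##/##/##]+1*
pass> p4 V@[##/##/##/##/##] terminal -1; root [../.#/.#/##/..] d10
for V: play -1, pass -1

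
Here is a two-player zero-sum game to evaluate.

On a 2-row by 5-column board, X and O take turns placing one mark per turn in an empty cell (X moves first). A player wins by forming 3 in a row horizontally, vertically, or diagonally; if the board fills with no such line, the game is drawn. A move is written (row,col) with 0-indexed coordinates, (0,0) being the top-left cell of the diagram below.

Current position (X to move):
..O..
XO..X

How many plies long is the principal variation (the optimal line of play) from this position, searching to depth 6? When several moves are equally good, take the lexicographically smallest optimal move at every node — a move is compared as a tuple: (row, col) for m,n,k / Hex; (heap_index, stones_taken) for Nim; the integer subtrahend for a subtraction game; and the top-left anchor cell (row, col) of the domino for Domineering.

PV length from [..O../XO..X]: 6 plies

ply 1, X at ..O../XO..X | (0,0)=-1→X.O../XO..X; (0,1)=+0→.XO../XO..X*; (0,3)=+0→..OX./XO..X; (0,4)=-1→..O.X/XO..X; (1,2)=+0→..O../XOX.X; (1,3)=+0→..O../XO.XX
ply 2, O at .XO../XO..X | (0,0)=+0→OXO../XO..X*; (0,3)=+0→.XOO./XO..X; (0,4)=+0→.XO.O/XO..X; (1,2)=+0→.XO../XOO.X; (1,3)=+0→.XO../XO.OX
ply 3, X at OXO../XO..X | (0,3)=+0→OXOX./XO..X*; (0,4)=+0→OXO.X/XO..X; (1,2)=+0→OXO../XOX.X; (1,3)=+0→OXO../XO.XX
ply 4, O at OXOX./XO..X | (0,4)=+0→OXOXO/XO..X*; (1,2)=+0→OXOX./XOO.X; (1,3)=+0→OXOX./XO.OX
ply 5, X at OXOXO/XO..X | (1,2)=+0→OXOXO/XOX.X*; (1,3)=+0→OXOXO/XO.XX
ply 6, O at OXOXO/XOX.X | (1,3)=+0→OXOXO/XOXOX*
ply 7: OXOXO/XOXOX is terminal +0 (X); from ..O../XO..X depth 6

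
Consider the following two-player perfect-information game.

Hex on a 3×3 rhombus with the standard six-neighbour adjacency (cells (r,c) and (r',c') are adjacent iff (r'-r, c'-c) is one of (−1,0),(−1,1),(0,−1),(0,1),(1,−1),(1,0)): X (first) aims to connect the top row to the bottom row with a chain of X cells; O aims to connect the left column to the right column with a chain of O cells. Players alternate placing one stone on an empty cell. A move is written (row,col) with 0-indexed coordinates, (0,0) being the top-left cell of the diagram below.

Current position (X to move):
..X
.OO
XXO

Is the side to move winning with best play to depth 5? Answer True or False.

p1 X@[..X/.OO/XXO]: (0,0)[X.X/.OO/XXO]-1 (0,1)[.XX/.OO/XXO]-1 (1,0)[..X/XOO/XXO]+1*
p2 O@[..X/XOO/XXO]: (0,0)[O.X/XOO/XXO]-1* (0,1)[.OX/XOO/XXO]-1
p3 X@[O.X/XOO/XXO]: (0,1)[OXX/XOO/XXO]+1*
p4 O@[OXX/XOO/XXO] terminal -1; root [..X/.OO/XXO] d5

X winning at [..X/.OO/XXO]: True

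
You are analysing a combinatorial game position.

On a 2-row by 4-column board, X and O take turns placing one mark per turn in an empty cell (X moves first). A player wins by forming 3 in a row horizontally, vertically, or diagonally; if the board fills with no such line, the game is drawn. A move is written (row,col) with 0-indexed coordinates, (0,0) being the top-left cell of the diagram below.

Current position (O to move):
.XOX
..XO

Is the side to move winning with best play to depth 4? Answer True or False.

[.XOX/..XO] O move#1: (0,0):+0/OXOX/..XO*, (1,0):+0/.XOX/O.XO, (1,1):+0/.XOX/.OXO
[OXOX/..XO] X move#2: (1,0):+0/OXOX/X.XO*, (1,1):+0/OXOX/.XXO
[OXOX/X.XO] O move#3: (1,1):+0/OXOX/XOXO*
[OXOX/XOXO] end (terminal +0, X#4); searched .XOX/..XO to 4

O winning at [.XOX/..XO]: False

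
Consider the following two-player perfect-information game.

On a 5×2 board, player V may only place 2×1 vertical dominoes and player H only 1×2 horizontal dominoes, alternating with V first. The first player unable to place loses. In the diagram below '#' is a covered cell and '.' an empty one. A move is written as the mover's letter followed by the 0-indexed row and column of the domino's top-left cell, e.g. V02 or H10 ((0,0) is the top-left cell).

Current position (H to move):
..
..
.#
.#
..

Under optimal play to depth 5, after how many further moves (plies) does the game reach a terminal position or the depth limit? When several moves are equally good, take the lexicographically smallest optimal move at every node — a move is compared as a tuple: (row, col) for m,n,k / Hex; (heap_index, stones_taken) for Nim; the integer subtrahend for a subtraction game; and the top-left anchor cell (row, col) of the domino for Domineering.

PV length from [../../.#/.#/..]: 3 plies

[../../.#/.#/..] H move#1: H00:+1/##/../.#/.#/..*, H10:+1/../##/.#/.#/.., H40:-1/../../.#/.#/##
[##/../.#/.#/..] V move#2: V10:-1/##/#./##/.#/..*, V20:-1/##/../##/##/.., V30:-1/##/../.#/##/#.
[##/#./##/.#/..] H move#3: H40:+1/##/#./##/.#/##*
[##/#./##/.#/##] end (terminal -1, V#4); searched ../../.#/.#/.. to 5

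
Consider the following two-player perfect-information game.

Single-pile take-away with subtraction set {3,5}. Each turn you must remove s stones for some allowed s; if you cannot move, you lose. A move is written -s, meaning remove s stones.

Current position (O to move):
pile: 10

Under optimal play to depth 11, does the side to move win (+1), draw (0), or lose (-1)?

ply 1, O at 10 | -3=-1→7*; -5=-1→5
ply 2, X at 7 | -3=-1→4; -5=+1→2*
ply 3: 2 is terminal -1 (O); from 10 depth 11

value(10, O) = -1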